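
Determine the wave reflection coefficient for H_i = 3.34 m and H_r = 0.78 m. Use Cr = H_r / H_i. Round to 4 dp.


Cr = H_r / H_i
Cr = 0.78 / 3.34
Cr = 0.2335

0.2335


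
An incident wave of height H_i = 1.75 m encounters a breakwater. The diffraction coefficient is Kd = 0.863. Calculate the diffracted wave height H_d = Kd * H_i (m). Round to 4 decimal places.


H_d = Kd * H_i
H_d = 0.863 * 1.75
H_d = 1.5103 m

1.5103


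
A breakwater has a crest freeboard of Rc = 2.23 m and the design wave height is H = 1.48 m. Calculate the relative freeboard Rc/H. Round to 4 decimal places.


Relative freeboard = Rc / H
= 2.23 / 1.48
= 1.5068

1.5068


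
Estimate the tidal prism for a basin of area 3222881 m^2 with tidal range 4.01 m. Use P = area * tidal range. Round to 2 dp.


Tidal prism = Area * Tidal range
P = 3222881 * 4.01
P = 12923752.81 m^3

12923752.81


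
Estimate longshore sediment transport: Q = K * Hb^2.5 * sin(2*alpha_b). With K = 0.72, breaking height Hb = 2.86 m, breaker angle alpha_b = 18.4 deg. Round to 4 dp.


Q = K * Hb^2.5 * sin(2 * alpha_b)
Hb^2.5 = 2.86^2.5 = 13.832959
sin(2 * 18.4) = sin(36.8) = 0.599024
Q = 0.72 * 13.832959 * 0.599024
Q = 5.9661 m^3/s

5.9661


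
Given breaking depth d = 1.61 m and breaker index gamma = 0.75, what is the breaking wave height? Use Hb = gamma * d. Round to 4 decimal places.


Hb = gamma * d
Hb = 0.75 * 1.61
Hb = 1.2075 m

1.2075


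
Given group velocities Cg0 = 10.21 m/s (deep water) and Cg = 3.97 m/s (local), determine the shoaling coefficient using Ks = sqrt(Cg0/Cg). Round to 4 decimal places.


Ks = sqrt(Cg0 / Cg)
Ks = sqrt(10.21 / 3.97)
Ks = sqrt(2.5718)
Ks = 1.6037

1.6037


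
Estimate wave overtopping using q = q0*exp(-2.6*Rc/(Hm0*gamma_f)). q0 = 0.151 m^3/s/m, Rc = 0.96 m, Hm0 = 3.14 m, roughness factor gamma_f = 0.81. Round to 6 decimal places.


q = q0 * exp(-2.6 * Rc / (Hm0 * gamma_f))
Exponent = -2.6 * 0.96 / (3.14 * 0.81)
= -2.6 * 0.96 / 2.5434
= -0.981364
exp(-0.981364) = 0.374800
q = 0.151 * 0.374800
q = 0.056595 m^3/s/m

0.056595


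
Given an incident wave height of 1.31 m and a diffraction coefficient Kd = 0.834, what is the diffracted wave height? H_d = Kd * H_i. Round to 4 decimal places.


H_d = Kd * H_i
H_d = 0.834 * 1.31
H_d = 1.0925 m

1.0925


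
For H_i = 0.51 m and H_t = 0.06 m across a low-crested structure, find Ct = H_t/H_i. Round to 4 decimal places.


Ct = H_t / H_i
Ct = 0.06 / 0.51
Ct = 0.1176

0.1176


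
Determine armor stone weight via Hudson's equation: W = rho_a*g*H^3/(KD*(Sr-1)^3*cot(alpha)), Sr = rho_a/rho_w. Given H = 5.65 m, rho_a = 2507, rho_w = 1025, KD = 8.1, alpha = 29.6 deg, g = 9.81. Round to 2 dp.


Sr = rho_a / rho_w = 2507 / 1025 = 2.445854
(Sr - 1) = 1.445854
(Sr - 1)^3 = 3.022547
cot(29.6) = 1 / tan(29.6) = 1 / 0.568079 = 1.760318
Numerator = 2507 * 9.81 * 5.65^3 = 4435766.5827
Denominator = 8.1 * 3.022547 * 1.760318 = 43.097219
W = 4435766.5827 / 43.097219
W = 102924.66 N

102924.66


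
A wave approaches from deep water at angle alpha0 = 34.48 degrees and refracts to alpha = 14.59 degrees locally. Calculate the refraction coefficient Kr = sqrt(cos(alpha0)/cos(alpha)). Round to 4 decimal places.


Kr = sqrt(cos(alpha0) / cos(alpha))
cos(34.48) = 0.824324
cos(14.59) = 0.967753
Kr = sqrt(0.824324 / 0.967753)
Kr = sqrt(0.851791)
Kr = 0.9229

0.9229


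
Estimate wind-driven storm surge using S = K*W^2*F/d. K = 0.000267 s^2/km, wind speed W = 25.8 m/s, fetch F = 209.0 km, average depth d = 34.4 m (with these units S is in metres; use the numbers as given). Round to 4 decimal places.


S = K * W^2 * F / d
W^2 = 25.8^2 = 665.64
S = 0.000267 * 665.64 * 209.0 / 34.4
Numerator = 0.000267 * 665.64 * 209.0 = 37.144709
S = 37.144709 / 34.4 = 1.0798 m

1.0798


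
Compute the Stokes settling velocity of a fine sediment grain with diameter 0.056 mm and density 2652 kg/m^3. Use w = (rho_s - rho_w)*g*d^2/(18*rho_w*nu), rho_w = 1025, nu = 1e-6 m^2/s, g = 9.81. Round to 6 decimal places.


w = (rho_s - rho_w) * g * d^2 / (18 * rho_w * nu)
d = 0.056 mm = 0.000056 m
rho_s - rho_w = 2652 - 1025 = 1627
Numerator = 1627 * 9.81 * (0.000056)^2 = 0.000050053288
Denominator = 18 * 1025 * 1e-6 = 0.018450
w = 0.002713 m/s

0.002713


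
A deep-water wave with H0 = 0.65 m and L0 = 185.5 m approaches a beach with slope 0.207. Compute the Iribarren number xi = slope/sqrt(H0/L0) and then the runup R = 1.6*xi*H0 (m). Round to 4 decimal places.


xi = slope / sqrt(H0/L0)
H0/L0 = 0.65/185.5 = 0.003504
sqrt(0.003504) = 0.059195
xi = 0.207 / 0.059195 = 3.496919
R = 1.6 * xi * H0 = 1.6 * 3.496919 * 0.65
R = 3.6368 m

3.6368


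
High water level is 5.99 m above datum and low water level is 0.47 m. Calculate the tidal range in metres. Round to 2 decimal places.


Tidal range = High water - Low water
Tidal range = 5.99 - (0.47)
Tidal range = 5.52 m

5.52


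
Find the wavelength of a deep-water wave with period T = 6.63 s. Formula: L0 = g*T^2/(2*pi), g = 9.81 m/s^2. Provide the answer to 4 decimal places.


L0 = g * T^2 / (2 * pi)
L0 = 9.81 * 6.63^2 / (2 * pi)
L0 = 9.81 * 43.9569 / 6.28319
L0 = 431.2172 / 6.28319
L0 = 68.6303 m

68.6303


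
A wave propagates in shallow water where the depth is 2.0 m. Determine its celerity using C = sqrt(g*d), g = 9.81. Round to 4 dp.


Using the shallow-water approximation:
C = sqrt(g * d) = sqrt(9.81 * 2.0)
C = sqrt(19.6200)
C = 4.4294 m/s

4.4294


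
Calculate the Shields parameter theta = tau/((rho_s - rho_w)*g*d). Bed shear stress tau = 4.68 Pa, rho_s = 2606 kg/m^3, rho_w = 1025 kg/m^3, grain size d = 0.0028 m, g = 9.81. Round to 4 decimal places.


theta = tau / ((rho_s - rho_w) * g * d)
rho_s - rho_w = 2606 - 1025 = 1581
Denominator = 1581 * 9.81 * 0.0028 = 43.426908
theta = 4.68 / 43.426908
theta = 0.1078

0.1078


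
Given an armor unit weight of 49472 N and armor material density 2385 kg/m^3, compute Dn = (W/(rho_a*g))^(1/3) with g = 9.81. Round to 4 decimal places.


V = W / (rho_a * g)
V = 49472 / (2385 * 9.81)
V = 49472 / 23396.85
V = 2.114473 m^3
Dn = V^(1/3) = 2.114473^(1/3)
Dn = 1.2835 m

1.2835


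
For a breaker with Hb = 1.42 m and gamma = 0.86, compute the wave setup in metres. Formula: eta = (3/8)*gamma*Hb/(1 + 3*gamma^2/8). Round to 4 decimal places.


eta = (3/8) * gamma * Hb / (1 + 3*gamma^2/8)
Numerator = (3/8) * 0.86 * 1.42 = 0.457950
Denominator = 1 + 3*0.86^2/8 = 1 + 0.277350 = 1.277350
eta = 0.457950 / 1.277350
eta = 0.3585 m

0.3585


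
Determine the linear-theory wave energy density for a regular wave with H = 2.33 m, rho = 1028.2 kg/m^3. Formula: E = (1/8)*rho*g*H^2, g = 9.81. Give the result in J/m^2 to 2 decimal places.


E = (1/8) * rho * g * H^2
E = (1/8) * 1028.2 * 9.81 * 2.33^2
E = 0.125 * 1028.2 * 9.81 * 5.4289
E = 6844.92 J/m^2

6844.92


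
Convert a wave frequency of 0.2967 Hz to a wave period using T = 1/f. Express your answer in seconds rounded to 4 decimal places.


T = 1 / f
T = 1 / 0.2967
T = 3.3704 s

3.3704


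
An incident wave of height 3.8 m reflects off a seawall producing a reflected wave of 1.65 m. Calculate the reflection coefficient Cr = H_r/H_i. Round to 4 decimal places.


Cr = H_r / H_i
Cr = 1.65 / 3.8
Cr = 0.4342

0.4342


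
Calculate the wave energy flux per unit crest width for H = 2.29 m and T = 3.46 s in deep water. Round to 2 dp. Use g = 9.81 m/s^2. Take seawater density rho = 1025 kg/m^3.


P = rho * g^2 * H^2 * T / (32 * pi)
P = 1025 * 9.81^2 * 2.29^2 * 3.46 / (32 * pi)
P = 1025 * 96.2361 * 5.2441 * 3.46 / 100.53096
P = 17803.65 W/m

17803.65


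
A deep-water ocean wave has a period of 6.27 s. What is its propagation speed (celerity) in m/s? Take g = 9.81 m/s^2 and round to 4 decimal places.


We use the deep-water celerity formula:
C = g * T / (2 * pi)
C = 9.81 * 6.27 / (2 * 3.14159...)
C = 61.508700 / 6.283185
C = 9.7894 m/s

9.7894


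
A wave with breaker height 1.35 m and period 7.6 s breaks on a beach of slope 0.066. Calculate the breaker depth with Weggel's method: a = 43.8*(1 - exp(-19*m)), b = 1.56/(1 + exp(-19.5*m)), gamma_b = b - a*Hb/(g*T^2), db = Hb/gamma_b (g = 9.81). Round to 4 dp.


a = 43.8 * (1 - exp(-19 * m))
exp(-19 * 0.066) = exp(-1.2540) = 0.285361
a = 43.8 * (1 - 0.285361) = 31.301185
b = 1.56 / (1 + exp(-19.5 * m))
exp(-19.5 * 0.066) = exp(-1.2870) = 0.276098
b = 1.56 / (1 + 0.276098) = 1.222477
Hb / (g * T^2) = 1.35 / (9.81 * 7.6^2) = 1.35 / 566.6256 = 0.00238253
gamma_b = b - a * Hb/(g*T^2) = 1.222477 - 31.301185 * 0.00238253 = 1.147901
db = Hb / gamma_b = 1.35 / 1.147901
db = 1.1761 m

1.1761


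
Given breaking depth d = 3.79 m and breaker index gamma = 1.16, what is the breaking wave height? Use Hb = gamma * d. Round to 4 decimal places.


Hb = gamma * d
Hb = 1.16 * 3.79
Hb = 4.3964 m

4.3964


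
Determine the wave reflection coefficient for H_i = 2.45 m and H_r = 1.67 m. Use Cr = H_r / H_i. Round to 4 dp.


Cr = H_r / H_i
Cr = 1.67 / 2.45
Cr = 0.6816

0.6816


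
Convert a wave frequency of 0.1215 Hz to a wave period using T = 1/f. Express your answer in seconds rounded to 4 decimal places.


T = 1 / f
T = 1 / 0.1215
T = 8.2305 s

8.2305


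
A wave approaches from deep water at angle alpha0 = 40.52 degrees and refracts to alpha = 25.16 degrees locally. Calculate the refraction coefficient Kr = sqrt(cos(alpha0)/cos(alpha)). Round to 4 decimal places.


Kr = sqrt(cos(alpha0) / cos(alpha))
cos(40.52) = 0.760179
cos(25.16) = 0.905124
Kr = sqrt(0.760179 / 0.905124)
Kr = sqrt(0.839862)
Kr = 0.9164

0.9164


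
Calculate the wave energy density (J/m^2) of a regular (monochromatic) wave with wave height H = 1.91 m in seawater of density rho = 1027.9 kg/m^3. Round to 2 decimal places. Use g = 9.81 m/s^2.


E = (1/8) * rho * g * H^2
E = (1/8) * 1027.9 * 9.81 * 1.91^2
E = 0.125 * 1027.9 * 9.81 * 3.6481
E = 4598.29 J/m^2

4598.29


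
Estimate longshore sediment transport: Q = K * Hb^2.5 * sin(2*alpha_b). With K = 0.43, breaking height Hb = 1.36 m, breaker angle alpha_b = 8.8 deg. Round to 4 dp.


Q = K * Hb^2.5 * sin(2 * alpha_b)
Hb^2.5 = 1.36^2.5 = 2.156986
sin(2 * 8.8) = sin(17.6) = 0.302370
Q = 0.43 * 2.156986 * 0.302370
Q = 0.2804 m^3/s

0.2804


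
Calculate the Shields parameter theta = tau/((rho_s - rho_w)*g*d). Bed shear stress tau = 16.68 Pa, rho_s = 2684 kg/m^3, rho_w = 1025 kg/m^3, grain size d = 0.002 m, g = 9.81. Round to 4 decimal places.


theta = tau / ((rho_s - rho_w) * g * d)
rho_s - rho_w = 2684 - 1025 = 1659
Denominator = 1659 * 9.81 * 0.002 = 32.549580
theta = 16.68 / 32.549580
theta = 0.5124

0.5124


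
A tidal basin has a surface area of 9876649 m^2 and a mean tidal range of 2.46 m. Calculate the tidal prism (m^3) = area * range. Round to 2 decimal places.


Tidal prism = Area * Tidal range
P = 9876649 * 2.46
P = 24296556.54 m^3

24296556.54


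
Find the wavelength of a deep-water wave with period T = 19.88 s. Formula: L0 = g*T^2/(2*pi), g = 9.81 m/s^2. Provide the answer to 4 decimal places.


L0 = g * T^2 / (2 * pi)
L0 = 9.81 * 19.88^2 / (2 * pi)
L0 = 9.81 * 395.2144 / 6.28319
L0 = 3877.0533 / 6.28319
L0 = 617.0522 m

617.0522


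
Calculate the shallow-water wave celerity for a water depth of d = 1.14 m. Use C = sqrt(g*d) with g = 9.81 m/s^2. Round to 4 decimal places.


Using the shallow-water approximation:
C = sqrt(g * d) = sqrt(9.81 * 1.14)
C = sqrt(11.1834)
C = 3.3442 m/s

3.3442


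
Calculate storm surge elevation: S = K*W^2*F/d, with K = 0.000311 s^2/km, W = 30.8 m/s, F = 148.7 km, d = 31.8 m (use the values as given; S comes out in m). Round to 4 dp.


S = K * W^2 * F / d
W^2 = 30.8^2 = 948.64
S = 0.000311 * 948.64 * 148.7 / 31.8
Numerator = 0.000311 * 948.64 * 148.7 = 43.870521
S = 43.870521 / 31.8 = 1.3796 m

1.3796


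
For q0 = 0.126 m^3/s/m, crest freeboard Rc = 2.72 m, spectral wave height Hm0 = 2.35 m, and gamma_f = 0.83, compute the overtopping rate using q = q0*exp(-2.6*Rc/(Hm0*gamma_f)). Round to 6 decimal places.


q = q0 * exp(-2.6 * Rc / (Hm0 * gamma_f))
Exponent = -2.6 * 2.72 / (2.35 * 0.83)
= -2.6 * 2.72 / 1.9505
= -3.625737
exp(-3.625737) = 0.026629
q = 0.126 * 0.026629
q = 0.003355 m^3/s/m

0.003355


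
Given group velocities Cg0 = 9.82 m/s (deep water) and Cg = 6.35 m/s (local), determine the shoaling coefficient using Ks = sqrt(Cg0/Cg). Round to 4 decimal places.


Ks = sqrt(Cg0 / Cg)
Ks = sqrt(9.82 / 6.35)
Ks = sqrt(1.5465)
Ks = 1.2436

1.2436


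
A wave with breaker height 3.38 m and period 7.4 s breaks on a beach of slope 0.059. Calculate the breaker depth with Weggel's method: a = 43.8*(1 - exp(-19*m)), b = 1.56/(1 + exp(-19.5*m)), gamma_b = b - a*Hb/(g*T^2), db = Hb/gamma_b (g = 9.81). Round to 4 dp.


a = 43.8 * (1 - exp(-19 * m))
exp(-19 * 0.059) = exp(-1.1210) = 0.325954
a = 43.8 * (1 - 0.325954) = 29.523229
b = 1.56 / (1 + exp(-19.5 * m))
exp(-19.5 * 0.059) = exp(-1.1505) = 0.316478
b = 1.56 / (1 + 0.316478) = 1.184979
Hb / (g * T^2) = 3.38 / (9.81 * 7.4^2) = 3.38 / 537.1956 = 0.00629194
gamma_b = b - a * Hb/(g*T^2) = 1.184979 - 29.523229 * 0.00629194 = 0.999221
db = Hb / gamma_b = 3.38 / 0.999221
db = 3.3826 m

3.3826


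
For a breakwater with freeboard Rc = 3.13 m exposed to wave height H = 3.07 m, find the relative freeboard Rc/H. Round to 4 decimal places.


Relative freeboard = Rc / H
= 3.13 / 3.07
= 1.0195

1.0195


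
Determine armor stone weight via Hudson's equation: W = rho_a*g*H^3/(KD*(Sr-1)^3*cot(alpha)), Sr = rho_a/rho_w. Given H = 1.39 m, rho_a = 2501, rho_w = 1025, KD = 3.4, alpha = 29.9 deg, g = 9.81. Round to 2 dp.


Sr = rho_a / rho_w = 2501 / 1025 = 2.440000
(Sr - 1) = 1.440000
(Sr - 1)^3 = 2.985984
cot(29.9) = 1 / tan(29.9) = 1 / 0.575026 = 1.739053
Numerator = 2501 * 9.81 * 1.39^3 = 65891.1519
Denominator = 3.4 * 2.985984 * 1.739053 = 17.655470
W = 65891.1519 / 17.655470
W = 3732.05 N

3732.05


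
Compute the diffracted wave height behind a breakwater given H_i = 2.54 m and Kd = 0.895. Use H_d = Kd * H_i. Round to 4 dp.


H_d = Kd * H_i
H_d = 0.895 * 2.54
H_d = 2.2733 m

2.2733


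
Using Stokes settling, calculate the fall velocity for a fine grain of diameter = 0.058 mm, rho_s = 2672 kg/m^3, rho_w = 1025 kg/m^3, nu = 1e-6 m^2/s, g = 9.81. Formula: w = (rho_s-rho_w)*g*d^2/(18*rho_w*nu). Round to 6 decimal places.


w = (rho_s - rho_w) * g * d^2 / (18 * rho_w * nu)
d = 0.058 mm = 0.000058 m
rho_s - rho_w = 2672 - 1025 = 1647
Numerator = 1647 * 9.81 * (0.000058)^2 = 0.000054352383
Denominator = 18 * 1025 * 1e-6 = 0.018450
w = 0.002946 m/s

0.002946


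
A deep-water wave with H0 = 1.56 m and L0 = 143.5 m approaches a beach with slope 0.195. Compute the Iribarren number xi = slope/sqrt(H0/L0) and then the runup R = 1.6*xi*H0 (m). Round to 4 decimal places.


xi = slope / sqrt(H0/L0)
H0/L0 = 1.56/143.5 = 0.010871
sqrt(0.010871) = 0.104264
xi = 0.195 / 0.104264 = 1.870244
R = 1.6 * xi * H0 = 1.6 * 1.870244 * 1.56
R = 4.6681 m

4.6681


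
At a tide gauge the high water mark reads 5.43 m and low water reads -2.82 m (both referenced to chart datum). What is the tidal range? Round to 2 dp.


Tidal range = High water - Low water
Tidal range = 5.43 - (-2.82)
Tidal range = 8.25 m

8.25


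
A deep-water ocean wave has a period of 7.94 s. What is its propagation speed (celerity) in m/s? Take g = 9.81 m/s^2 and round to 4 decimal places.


We use the deep-water celerity formula:
C = g * T / (2 * pi)
C = 9.81 * 7.94 / (2 * 3.14159...)
C = 77.891400 / 6.283185
C = 12.3968 m/s

12.3968


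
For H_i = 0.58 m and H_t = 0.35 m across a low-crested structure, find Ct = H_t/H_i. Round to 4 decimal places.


Ct = H_t / H_i
Ct = 0.35 / 0.58
Ct = 0.6034

0.6034


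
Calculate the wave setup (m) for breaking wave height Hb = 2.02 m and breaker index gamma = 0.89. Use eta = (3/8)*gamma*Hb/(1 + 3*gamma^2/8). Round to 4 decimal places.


eta = (3/8) * gamma * Hb / (1 + 3*gamma^2/8)
Numerator = (3/8) * 0.89 * 2.02 = 0.674175
Denominator = 1 + 3*0.89^2/8 = 1 + 0.297038 = 1.297038
eta = 0.674175 / 1.297038
eta = 0.5198 m

0.5198


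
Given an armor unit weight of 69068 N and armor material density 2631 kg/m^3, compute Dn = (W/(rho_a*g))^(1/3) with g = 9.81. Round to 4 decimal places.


V = W / (rho_a * g)
V = 69068 / (2631 * 9.81)
V = 69068 / 25810.11
V = 2.676006 m^3
Dn = V^(1/3) = 2.676006^(1/3)
Dn = 1.3883 m

1.3883


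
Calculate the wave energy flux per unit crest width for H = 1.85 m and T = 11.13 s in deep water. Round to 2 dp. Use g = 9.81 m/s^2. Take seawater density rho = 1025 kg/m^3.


P = rho * g^2 * H^2 * T / (32 * pi)
P = 1025 * 9.81^2 * 1.85^2 * 11.13 / (32 * pi)
P = 1025 * 96.2361 * 3.4225 * 11.13 / 100.53096
P = 37376.67 W/m

37376.67


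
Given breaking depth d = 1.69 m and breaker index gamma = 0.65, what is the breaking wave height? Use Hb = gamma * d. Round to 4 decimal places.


Hb = gamma * d
Hb = 0.65 * 1.69
Hb = 1.0985 m

1.0985


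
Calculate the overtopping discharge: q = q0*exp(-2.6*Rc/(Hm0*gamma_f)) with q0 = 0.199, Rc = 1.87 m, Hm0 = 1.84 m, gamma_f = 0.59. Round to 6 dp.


q = q0 * exp(-2.6 * Rc / (Hm0 * gamma_f))
Exponent = -2.6 * 1.87 / (1.84 * 0.59)
= -2.6 * 1.87 / 1.0856
= -4.478629
exp(-4.478629) = 0.011349
q = 0.199 * 0.011349
q = 0.002258 m^3/s/m

0.002258


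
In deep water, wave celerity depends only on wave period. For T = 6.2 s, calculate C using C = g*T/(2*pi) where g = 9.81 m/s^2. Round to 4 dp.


We use the deep-water celerity formula:
C = g * T / (2 * pi)
C = 9.81 * 6.2 / (2 * 3.14159...)
C = 60.822000 / 6.283185
C = 9.6801 m/s

9.6801


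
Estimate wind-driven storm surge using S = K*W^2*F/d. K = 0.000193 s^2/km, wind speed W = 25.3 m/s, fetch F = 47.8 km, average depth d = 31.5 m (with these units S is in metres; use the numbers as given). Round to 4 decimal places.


S = K * W^2 * F / d
W^2 = 25.3^2 = 640.09
S = 0.000193 * 640.09 * 47.8 / 31.5
Numerator = 0.000193 * 640.09 * 47.8 = 5.905086
S = 5.905086 / 31.5 = 0.1875 m

0.1875


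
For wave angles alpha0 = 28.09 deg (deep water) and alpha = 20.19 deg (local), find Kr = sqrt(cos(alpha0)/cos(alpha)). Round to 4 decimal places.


Kr = sqrt(cos(alpha0) / cos(alpha))
cos(28.09) = 0.882209
cos(20.19) = 0.938553
Kr = sqrt(0.882209 / 0.938553)
Kr = sqrt(0.939967)
Kr = 0.9695

0.9695


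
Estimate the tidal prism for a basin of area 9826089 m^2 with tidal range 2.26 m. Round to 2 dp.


Tidal prism = Area * Tidal range
P = 9826089 * 2.26
P = 22206961.14 m^3

22206961.14


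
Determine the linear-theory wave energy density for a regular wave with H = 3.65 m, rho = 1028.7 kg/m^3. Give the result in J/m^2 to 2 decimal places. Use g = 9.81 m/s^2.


E = (1/8) * rho * g * H^2
E = (1/8) * 1028.7 * 9.81 * 3.65^2
E = 0.125 * 1028.7 * 9.81 * 13.3225
E = 16805.58 J/m^2

16805.58


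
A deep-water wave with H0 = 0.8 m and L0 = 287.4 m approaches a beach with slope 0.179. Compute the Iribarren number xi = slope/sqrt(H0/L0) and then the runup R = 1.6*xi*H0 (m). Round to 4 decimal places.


xi = slope / sqrt(H0/L0)
H0/L0 = 0.8/287.4 = 0.002784
sqrt(0.002784) = 0.052760
xi = 0.179 / 0.052760 = 3.392747
R = 1.6 * xi * H0 = 1.6 * 3.392747 * 0.8
R = 4.3427 m

4.3427


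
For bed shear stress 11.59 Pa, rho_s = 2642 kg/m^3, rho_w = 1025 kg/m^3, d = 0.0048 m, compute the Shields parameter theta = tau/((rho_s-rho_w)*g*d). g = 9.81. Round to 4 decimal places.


theta = tau / ((rho_s - rho_w) * g * d)
rho_s - rho_w = 2642 - 1025 = 1617
Denominator = 1617 * 9.81 * 0.0048 = 76.141296
theta = 11.59 / 76.141296
theta = 0.1522

0.1522


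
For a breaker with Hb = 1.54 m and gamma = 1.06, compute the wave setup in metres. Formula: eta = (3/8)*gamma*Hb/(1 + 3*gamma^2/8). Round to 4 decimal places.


eta = (3/8) * gamma * Hb / (1 + 3*gamma^2/8)
Numerator = (3/8) * 1.06 * 1.54 = 0.612150
Denominator = 1 + 3*1.06^2/8 = 1 + 0.421350 = 1.421350
eta = 0.612150 / 1.421350
eta = 0.4307 m

0.4307


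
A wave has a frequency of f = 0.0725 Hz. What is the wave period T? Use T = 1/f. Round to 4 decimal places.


T = 1 / f
T = 1 / 0.0725
T = 13.7931 s

13.7931


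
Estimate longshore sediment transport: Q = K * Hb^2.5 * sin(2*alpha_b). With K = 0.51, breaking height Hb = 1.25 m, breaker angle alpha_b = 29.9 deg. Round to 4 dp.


Q = K * Hb^2.5 * sin(2 * alpha_b)
Hb^2.5 = 1.25^2.5 = 1.746928
sin(2 * 29.9) = sin(59.8) = 0.864275
Q = 0.51 * 1.746928 * 0.864275
Q = 0.7700 m^3/s

0.7700


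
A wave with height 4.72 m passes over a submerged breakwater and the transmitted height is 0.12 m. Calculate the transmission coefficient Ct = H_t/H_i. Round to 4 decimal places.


Ct = H_t / H_i
Ct = 0.12 / 4.72
Ct = 0.0254

0.0254


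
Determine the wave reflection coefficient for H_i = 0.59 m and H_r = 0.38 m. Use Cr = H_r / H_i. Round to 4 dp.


Cr = H_r / H_i
Cr = 0.38 / 0.59
Cr = 0.6441

0.6441


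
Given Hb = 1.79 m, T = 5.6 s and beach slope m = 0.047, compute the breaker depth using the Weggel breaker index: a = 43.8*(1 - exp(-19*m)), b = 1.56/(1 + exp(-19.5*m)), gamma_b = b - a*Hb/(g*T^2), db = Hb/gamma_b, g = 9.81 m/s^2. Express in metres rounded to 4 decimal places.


a = 43.8 * (1 - exp(-19 * m))
exp(-19 * 0.047) = exp(-0.8930) = 0.409426
a = 43.8 * (1 - 0.409426) = 25.867157
b = 1.56 / (1 + exp(-19.5 * m))
exp(-19.5 * 0.047) = exp(-0.9165) = 0.399916
b = 1.56 / (1 + 0.399916) = 1.114352
Hb / (g * T^2) = 1.79 / (9.81 * 5.6^2) = 1.79 / 307.6416 = 0.00581846
gamma_b = b - a * Hb/(g*T^2) = 1.114352 - 25.867157 * 0.00581846 = 0.963845
db = Hb / gamma_b = 1.79 / 0.963845
db = 1.8571 m

1.8571


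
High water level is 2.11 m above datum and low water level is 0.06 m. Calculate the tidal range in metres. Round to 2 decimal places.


Tidal range = High water - Low water
Tidal range = 2.11 - (0.06)
Tidal range = 2.05 m

2.05


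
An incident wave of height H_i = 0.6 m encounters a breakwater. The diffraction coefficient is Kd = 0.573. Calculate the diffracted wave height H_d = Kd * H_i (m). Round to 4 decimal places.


H_d = Kd * H_i
H_d = 0.573 * 0.6
H_d = 0.3438 m

0.3438


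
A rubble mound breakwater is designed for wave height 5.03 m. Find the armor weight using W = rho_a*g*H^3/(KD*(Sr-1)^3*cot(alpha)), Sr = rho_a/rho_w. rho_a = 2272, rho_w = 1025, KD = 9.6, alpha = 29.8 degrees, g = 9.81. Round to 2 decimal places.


Sr = rho_a / rho_w = 2272 / 1025 = 2.216585
(Sr - 1) = 1.216585
(Sr - 1)^3 = 1.800644
cot(29.8) = 1 / tan(29.8) = 1 / 0.572705 = 1.746098
Numerator = 2272 * 9.81 * 5.03^3 = 2836490.2141
Denominator = 9.6 * 1.800644 * 1.746098 = 30.183369
W = 2836490.2141 / 30.183369
W = 93975.27 N

93975.27


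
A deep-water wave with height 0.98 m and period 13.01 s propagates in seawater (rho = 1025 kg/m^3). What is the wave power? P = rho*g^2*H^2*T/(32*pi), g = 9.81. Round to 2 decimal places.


P = rho * g^2 * H^2 * T / (32 * pi)
P = 1025 * 9.81^2 * 0.98^2 * 13.01 / (32 * pi)
P = 1025 * 96.2361 * 0.9604 * 13.01 / 100.53096
P = 12260.03 W/m

12260.03


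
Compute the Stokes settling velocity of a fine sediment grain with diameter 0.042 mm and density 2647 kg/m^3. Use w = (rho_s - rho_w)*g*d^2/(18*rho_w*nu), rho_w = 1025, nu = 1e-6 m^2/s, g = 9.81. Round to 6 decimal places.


w = (rho_s - rho_w) * g * d^2 / (18 * rho_w * nu)
d = 0.042 mm = 0.000042 m
rho_s - rho_w = 2647 - 1025 = 1622
Numerator = 1622 * 9.81 * (0.000042)^2 = 0.000028068450
Denominator = 18 * 1025 * 1e-6 = 0.018450
w = 0.001521 m/s

0.001521


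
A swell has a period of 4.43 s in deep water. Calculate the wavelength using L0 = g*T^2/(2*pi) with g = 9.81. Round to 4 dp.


L0 = g * T^2 / (2 * pi)
L0 = 9.81 * 4.43^2 / (2 * pi)
L0 = 9.81 * 19.6249 / 6.28319
L0 = 192.5203 / 6.28319
L0 = 30.6406 m

30.6406


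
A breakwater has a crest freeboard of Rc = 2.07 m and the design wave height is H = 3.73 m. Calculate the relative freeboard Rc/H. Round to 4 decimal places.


Relative freeboard = Rc / H
= 2.07 / 3.73
= 0.5550

0.5550


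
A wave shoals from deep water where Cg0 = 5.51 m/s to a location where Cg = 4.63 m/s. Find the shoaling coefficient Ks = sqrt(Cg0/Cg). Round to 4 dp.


Ks = sqrt(Cg0 / Cg)
Ks = sqrt(5.51 / 4.63)
Ks = sqrt(1.1901)
Ks = 1.0909

1.0909


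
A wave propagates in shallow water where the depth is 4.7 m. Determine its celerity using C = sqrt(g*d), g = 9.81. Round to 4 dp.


Using the shallow-water approximation:
C = sqrt(g * d) = sqrt(9.81 * 4.7)
C = sqrt(46.1070)
C = 6.7902 m/s

6.7902


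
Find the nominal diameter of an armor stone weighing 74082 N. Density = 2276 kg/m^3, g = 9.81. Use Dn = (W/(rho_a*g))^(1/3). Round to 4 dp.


V = W / (rho_a * g)
V = 74082 / (2276 * 9.81)
V = 74082 / 22327.56
V = 3.317962 m^3
Dn = V^(1/3) = 3.317962^(1/3)
Dn = 1.4915 m

1.4915


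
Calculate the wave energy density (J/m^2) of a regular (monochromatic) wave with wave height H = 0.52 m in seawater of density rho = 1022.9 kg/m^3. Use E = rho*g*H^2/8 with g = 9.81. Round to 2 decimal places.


E = (1/8) * rho * g * H^2
E = (1/8) * 1022.9 * 9.81 * 0.52^2
E = 0.125 * 1022.9 * 9.81 * 0.2704
E = 339.17 J/m^2

339.17


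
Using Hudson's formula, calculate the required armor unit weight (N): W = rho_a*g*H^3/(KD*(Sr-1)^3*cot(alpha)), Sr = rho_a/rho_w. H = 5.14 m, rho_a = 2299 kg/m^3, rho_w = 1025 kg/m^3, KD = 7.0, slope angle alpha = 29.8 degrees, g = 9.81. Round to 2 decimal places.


Sr = rho_a / rho_w = 2299 / 1025 = 2.242927
(Sr - 1) = 1.242927
(Sr - 1)^3 = 1.920157
cot(29.8) = 1 / tan(29.8) = 1 / 0.572705 = 1.746098
Numerator = 2299 * 9.81 * 5.14^3 = 3062649.7688
Denominator = 7.0 * 1.920157 * 1.746098 = 23.469479
W = 3062649.7688 / 23.469479
W = 130495.00 N

130495.00


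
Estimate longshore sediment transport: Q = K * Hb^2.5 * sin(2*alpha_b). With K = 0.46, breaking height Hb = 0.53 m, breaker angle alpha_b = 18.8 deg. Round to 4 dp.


Q = K * Hb^2.5 * sin(2 * alpha_b)
Hb^2.5 = 0.53^2.5 = 0.204498
sin(2 * 18.8) = sin(37.6) = 0.610145
Q = 0.46 * 0.204498 * 0.610145
Q = 0.0574 m^3/s

0.0574


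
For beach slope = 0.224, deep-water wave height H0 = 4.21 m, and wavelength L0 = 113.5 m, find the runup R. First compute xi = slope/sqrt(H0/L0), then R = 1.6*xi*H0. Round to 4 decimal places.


xi = slope / sqrt(H0/L0)
H0/L0 = 4.21/113.5 = 0.037093
sqrt(0.037093) = 0.192594
xi = 0.224 / 0.192594 = 1.163067
R = 1.6 * xi * H0 = 1.6 * 1.163067 * 4.21
R = 7.8344 m

7.8344


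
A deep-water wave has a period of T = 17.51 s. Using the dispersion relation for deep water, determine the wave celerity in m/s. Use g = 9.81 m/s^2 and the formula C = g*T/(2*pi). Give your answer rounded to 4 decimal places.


We use the deep-water celerity formula:
C = g * T / (2 * pi)
C = 9.81 * 17.51 / (2 * 3.14159...)
C = 171.773100 / 6.283185
C = 27.3385 m/s

27.3385


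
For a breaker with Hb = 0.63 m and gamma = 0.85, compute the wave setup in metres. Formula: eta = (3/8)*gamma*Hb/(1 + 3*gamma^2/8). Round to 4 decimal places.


eta = (3/8) * gamma * Hb / (1 + 3*gamma^2/8)
Numerator = (3/8) * 0.85 * 0.63 = 0.200812
Denominator = 1 + 3*0.85^2/8 = 1 + 0.270938 = 1.270938
eta = 0.200812 / 1.270938
eta = 0.1580 m

0.1580


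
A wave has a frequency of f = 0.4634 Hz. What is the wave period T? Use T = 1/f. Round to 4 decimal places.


T = 1 / f
T = 1 / 0.4634
T = 2.1580 s

2.1580


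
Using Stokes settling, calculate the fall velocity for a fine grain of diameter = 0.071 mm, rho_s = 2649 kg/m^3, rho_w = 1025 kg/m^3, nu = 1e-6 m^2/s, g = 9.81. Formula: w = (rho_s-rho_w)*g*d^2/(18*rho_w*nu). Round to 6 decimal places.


w = (rho_s - rho_w) * g * d^2 / (18 * rho_w * nu)
d = 0.071 mm = 0.000071 m
rho_s - rho_w = 2649 - 1025 = 1624
Numerator = 1624 * 9.81 * (0.000071)^2 = 0.000080310389
Denominator = 18 * 1025 * 1e-6 = 0.018450
w = 0.004353 m/s

0.004353


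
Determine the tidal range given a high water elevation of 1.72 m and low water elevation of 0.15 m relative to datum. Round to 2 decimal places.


Tidal range = High water - Low water
Tidal range = 1.72 - (0.15)
Tidal range = 1.57 m

1.57


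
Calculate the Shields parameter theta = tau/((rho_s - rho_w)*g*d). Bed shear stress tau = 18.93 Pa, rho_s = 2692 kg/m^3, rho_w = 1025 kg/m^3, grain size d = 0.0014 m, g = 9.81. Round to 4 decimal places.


theta = tau / ((rho_s - rho_w) * g * d)
rho_s - rho_w = 2692 - 1025 = 1667
Denominator = 1667 * 9.81 * 0.0014 = 22.894578
theta = 18.93 / 22.894578
theta = 0.8268

0.8268


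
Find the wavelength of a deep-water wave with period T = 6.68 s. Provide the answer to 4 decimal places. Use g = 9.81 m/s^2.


L0 = g * T^2 / (2 * pi)
L0 = 9.81 * 6.68^2 / (2 * pi)
L0 = 9.81 * 44.6224 / 6.28319
L0 = 437.7457 / 6.28319
L0 = 69.6694 m

69.6694


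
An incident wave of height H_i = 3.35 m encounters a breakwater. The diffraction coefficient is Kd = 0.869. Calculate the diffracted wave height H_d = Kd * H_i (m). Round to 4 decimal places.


H_d = Kd * H_i
H_d = 0.869 * 3.35
H_d = 2.9112 m

2.9112


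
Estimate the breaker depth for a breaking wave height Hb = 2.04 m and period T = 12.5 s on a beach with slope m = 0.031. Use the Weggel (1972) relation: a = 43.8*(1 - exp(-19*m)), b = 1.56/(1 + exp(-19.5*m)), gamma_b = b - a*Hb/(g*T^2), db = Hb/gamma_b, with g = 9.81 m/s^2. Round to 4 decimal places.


a = 43.8 * (1 - exp(-19 * m))
exp(-19 * 0.031) = exp(-0.5890) = 0.554882
a = 43.8 * (1 - 0.554882) = 19.496173
b = 1.56 / (1 + exp(-19.5 * m))
exp(-19.5 * 0.031) = exp(-0.6045) = 0.546348
b = 1.56 / (1 + 0.546348) = 1.008829
Hb / (g * T^2) = 2.04 / (9.81 * 12.5^2) = 2.04 / 1532.8125 = 0.00133089
gamma_b = b - a * Hb/(g*T^2) = 1.008829 - 19.496173 * 0.00133089 = 0.982882
db = Hb / gamma_b = 2.04 / 0.982882
db = 2.0755 m

2.0755


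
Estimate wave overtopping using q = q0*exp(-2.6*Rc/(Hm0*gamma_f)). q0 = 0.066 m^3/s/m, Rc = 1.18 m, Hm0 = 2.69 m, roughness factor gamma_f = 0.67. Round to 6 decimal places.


q = q0 * exp(-2.6 * Rc / (Hm0 * gamma_f))
Exponent = -2.6 * 1.18 / (2.69 * 0.67)
= -2.6 * 1.18 / 1.8023
= -1.702269
exp(-1.702269) = 0.182269
q = 0.066 * 0.182269
q = 0.012030 m^3/s/m

0.012030


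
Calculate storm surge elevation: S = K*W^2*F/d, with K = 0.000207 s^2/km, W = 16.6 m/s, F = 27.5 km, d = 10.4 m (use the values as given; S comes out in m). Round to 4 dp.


S = K * W^2 * F / d
W^2 = 16.6^2 = 275.56
S = 0.000207 * 275.56 * 27.5 / 10.4
Numerator = 0.000207 * 275.56 * 27.5 = 1.568625
S = 1.568625 / 10.4 = 0.1508 m

0.1508


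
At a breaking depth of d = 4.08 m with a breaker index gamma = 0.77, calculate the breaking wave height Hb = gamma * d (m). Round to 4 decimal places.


Hb = gamma * d
Hb = 0.77 * 4.08
Hb = 3.1416 m

3.1416


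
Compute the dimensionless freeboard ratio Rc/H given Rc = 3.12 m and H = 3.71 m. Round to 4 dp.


Relative freeboard = Rc / H
= 3.12 / 3.71
= 0.8410

0.8410


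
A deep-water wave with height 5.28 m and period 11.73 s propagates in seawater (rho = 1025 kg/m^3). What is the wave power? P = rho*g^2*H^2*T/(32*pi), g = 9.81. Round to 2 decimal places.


P = rho * g^2 * H^2 * T / (32 * pi)
P = 1025 * 9.81^2 * 5.28^2 * 11.73 / (32 * pi)
P = 1025 * 96.2361 * 27.8784 * 11.73 / 100.53096
P = 320869.09 W/m

320869.09


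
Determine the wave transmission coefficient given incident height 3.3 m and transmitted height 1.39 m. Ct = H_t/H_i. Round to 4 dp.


Ct = H_t / H_i
Ct = 1.39 / 3.3
Ct = 0.4212

0.4212


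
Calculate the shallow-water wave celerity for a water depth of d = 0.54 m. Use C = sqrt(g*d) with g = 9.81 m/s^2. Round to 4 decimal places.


Using the shallow-water approximation:
C = sqrt(g * d) = sqrt(9.81 * 0.54)
C = sqrt(5.2974)
C = 2.3016 m/s

2.3016


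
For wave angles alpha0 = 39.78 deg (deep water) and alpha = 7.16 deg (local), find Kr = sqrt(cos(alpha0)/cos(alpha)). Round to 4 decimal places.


Kr = sqrt(cos(alpha0) / cos(alpha))
cos(39.78) = 0.768507
cos(7.16) = 0.992202
Kr = sqrt(0.768507 / 0.992202)
Kr = sqrt(0.774547)
Kr = 0.8801

0.8801


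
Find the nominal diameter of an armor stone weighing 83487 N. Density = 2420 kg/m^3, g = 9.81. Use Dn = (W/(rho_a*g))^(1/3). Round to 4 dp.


V = W / (rho_a * g)
V = 83487 / (2420 * 9.81)
V = 83487 / 23740.20
V = 3.516693 m^3
Dn = V^(1/3) = 3.516693^(1/3)
Dn = 1.5207 m

1.5207


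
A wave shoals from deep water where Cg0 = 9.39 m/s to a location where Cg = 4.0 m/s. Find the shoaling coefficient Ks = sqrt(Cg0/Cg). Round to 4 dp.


Ks = sqrt(Cg0 / Cg)
Ks = sqrt(9.39 / 4.0)
Ks = sqrt(2.3475)
Ks = 1.5322

1.5322


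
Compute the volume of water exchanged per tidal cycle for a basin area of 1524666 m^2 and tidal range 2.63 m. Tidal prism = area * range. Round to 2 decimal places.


Tidal prism = Area * Tidal range
P = 1524666 * 2.63
P = 4009871.58 m^3

4009871.58


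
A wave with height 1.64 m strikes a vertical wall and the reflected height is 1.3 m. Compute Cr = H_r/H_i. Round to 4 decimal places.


Cr = H_r / H_i
Cr = 1.3 / 1.64
Cr = 0.7927

0.7927


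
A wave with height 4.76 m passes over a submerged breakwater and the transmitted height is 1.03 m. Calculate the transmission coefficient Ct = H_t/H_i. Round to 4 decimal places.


Ct = H_t / H_i
Ct = 1.03 / 4.76
Ct = 0.2164

0.2164


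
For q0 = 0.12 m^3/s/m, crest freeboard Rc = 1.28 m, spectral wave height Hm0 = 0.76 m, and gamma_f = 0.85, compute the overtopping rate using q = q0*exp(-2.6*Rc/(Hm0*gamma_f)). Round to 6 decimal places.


q = q0 * exp(-2.6 * Rc / (Hm0 * gamma_f))
Exponent = -2.6 * 1.28 / (0.76 * 0.85)
= -2.6 * 1.28 / 0.6460
= -5.151703
exp(-5.151703) = 0.005790
q = 0.12 * 0.005790
q = 0.000695 m^3/s/m

0.000695


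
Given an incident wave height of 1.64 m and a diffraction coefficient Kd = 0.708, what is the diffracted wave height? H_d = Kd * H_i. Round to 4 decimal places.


H_d = Kd * H_i
H_d = 0.708 * 1.64
H_d = 1.1611 m

1.1611


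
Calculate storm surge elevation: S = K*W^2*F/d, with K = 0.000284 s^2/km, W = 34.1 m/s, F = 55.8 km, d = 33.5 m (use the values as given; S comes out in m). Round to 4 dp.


S = K * W^2 * F / d
W^2 = 34.1^2 = 1162.81
S = 0.000284 * 1162.81 * 55.8 / 33.5
Numerator = 0.000284 * 1162.81 * 55.8 = 18.427283
S = 18.427283 / 33.5 = 0.5501 m

0.5501


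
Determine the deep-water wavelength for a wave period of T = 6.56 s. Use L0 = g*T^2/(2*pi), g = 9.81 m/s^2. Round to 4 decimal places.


L0 = g * T^2 / (2 * pi)
L0 = 9.81 * 6.56^2 / (2 * pi)
L0 = 9.81 * 43.0336 / 6.28319
L0 = 422.1596 / 6.28319
L0 = 67.1888 m

67.1888


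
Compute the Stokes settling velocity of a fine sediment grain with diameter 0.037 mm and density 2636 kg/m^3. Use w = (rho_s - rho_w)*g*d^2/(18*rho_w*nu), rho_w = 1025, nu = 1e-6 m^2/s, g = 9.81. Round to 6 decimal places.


w = (rho_s - rho_w) * g * d^2 / (18 * rho_w * nu)
d = 0.037 mm = 0.000037 m
rho_s - rho_w = 2636 - 1025 = 1611
Numerator = 1611 * 9.81 * (0.000037)^2 = 0.000021635553
Denominator = 18 * 1025 * 1e-6 = 0.018450
w = 0.001173 m/s

0.001173


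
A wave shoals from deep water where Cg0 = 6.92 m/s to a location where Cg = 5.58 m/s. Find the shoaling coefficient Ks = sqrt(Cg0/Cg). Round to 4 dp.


Ks = sqrt(Cg0 / Cg)
Ks = sqrt(6.92 / 5.58)
Ks = sqrt(1.2401)
Ks = 1.1136

1.1136


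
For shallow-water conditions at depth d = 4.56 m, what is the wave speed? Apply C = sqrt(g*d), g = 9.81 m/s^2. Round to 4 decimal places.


Using the shallow-water approximation:
C = sqrt(g * d) = sqrt(9.81 * 4.56)
C = sqrt(44.7336)
C = 6.6883 m/s

6.6883


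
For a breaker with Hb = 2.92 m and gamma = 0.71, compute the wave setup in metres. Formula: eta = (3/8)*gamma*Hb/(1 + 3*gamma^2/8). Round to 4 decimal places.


eta = (3/8) * gamma * Hb / (1 + 3*gamma^2/8)
Numerator = (3/8) * 0.71 * 2.92 = 0.777450
Denominator = 1 + 3*0.71^2/8 = 1 + 0.189038 = 1.189038
eta = 0.777450 / 1.189038
eta = 0.6538 m

0.6538


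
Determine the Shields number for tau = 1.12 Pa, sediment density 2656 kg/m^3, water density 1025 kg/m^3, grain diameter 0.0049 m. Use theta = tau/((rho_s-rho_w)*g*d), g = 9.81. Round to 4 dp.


theta = tau / ((rho_s - rho_w) * g * d)
rho_s - rho_w = 2656 - 1025 = 1631
Denominator = 1631 * 9.81 * 0.0049 = 78.400539
theta = 1.12 / 78.400539
theta = 0.0143

0.0143


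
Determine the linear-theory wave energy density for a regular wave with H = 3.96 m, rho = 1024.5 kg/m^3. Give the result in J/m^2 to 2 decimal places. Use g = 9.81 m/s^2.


E = (1/8) * rho * g * H^2
E = (1/8) * 1024.5 * 9.81 * 3.96^2
E = 0.125 * 1024.5 * 9.81 * 15.6816
E = 19700.69 J/m^2

19700.69


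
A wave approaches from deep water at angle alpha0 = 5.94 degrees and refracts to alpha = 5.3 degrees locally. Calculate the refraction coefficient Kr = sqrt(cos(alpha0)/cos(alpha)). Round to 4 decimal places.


Kr = sqrt(cos(alpha0) / cos(alpha))
cos(5.94) = 0.994631
cos(5.3) = 0.995725
Kr = sqrt(0.994631 / 0.995725)
Kr = sqrt(0.998901)
Kr = 0.9995

0.9995


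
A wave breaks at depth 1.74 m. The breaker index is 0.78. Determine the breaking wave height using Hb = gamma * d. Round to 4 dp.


Hb = gamma * d
Hb = 0.78 * 1.74
Hb = 1.3572 m

1.3572


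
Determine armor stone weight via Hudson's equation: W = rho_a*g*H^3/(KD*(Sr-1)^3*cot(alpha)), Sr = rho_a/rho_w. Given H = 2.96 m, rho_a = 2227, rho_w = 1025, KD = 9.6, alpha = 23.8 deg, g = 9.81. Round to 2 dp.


Sr = rho_a / rho_w = 2227 / 1025 = 2.172683
(Sr - 1) = 1.172683
(Sr - 1)^3 = 1.612656
cot(23.8) = 1 / tan(23.8) = 1 / 0.441053 = 2.267304
Numerator = 2227 * 9.81 * 2.96^3 = 566584.0671
Denominator = 9.6 * 1.612656 * 2.267304 = 35.101260
W = 566584.0671 / 35.101260
W = 16141.42 N

16141.42


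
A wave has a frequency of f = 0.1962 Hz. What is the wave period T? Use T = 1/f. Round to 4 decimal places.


T = 1 / f
T = 1 / 0.1962
T = 5.0968 s

5.0968


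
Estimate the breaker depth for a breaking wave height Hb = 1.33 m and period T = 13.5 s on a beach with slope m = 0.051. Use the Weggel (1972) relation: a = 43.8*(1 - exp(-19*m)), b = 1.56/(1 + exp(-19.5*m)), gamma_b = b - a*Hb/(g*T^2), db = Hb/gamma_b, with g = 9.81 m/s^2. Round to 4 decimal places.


a = 43.8 * (1 - exp(-19 * m))
exp(-19 * 0.051) = exp(-0.9690) = 0.379462
a = 43.8 * (1 - 0.379462) = 27.179551
b = 1.56 / (1 + exp(-19.5 * m))
exp(-19.5 * 0.051) = exp(-0.9945) = 0.369908
b = 1.56 / (1 + 0.369908) = 1.138762
Hb / (g * T^2) = 1.33 / (9.81 * 13.5^2) = 1.33 / 1787.8725 = 0.00074390
gamma_b = b - a * Hb/(g*T^2) = 1.138762 - 27.179551 * 0.00074390 = 1.118543
db = Hb / gamma_b = 1.33 / 1.118543
db = 1.1890 m

1.1890


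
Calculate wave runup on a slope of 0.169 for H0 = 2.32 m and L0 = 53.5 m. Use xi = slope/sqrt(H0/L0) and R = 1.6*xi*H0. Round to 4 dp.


xi = slope / sqrt(H0/L0)
H0/L0 = 2.32/53.5 = 0.043364
sqrt(0.043364) = 0.208241
xi = 0.169 / 0.208241 = 0.811558
R = 1.6 * xi * H0 = 1.6 * 0.811558 * 2.32
R = 3.0125 m

3.0125


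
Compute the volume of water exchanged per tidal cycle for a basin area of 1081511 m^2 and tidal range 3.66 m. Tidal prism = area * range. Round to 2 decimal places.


Tidal prism = Area * Tidal range
P = 1081511 * 3.66
P = 3958330.26 m^3

3958330.26


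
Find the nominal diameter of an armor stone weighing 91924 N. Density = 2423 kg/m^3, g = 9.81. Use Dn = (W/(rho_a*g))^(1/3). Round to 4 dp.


V = W / (rho_a * g)
V = 91924 / (2423 * 9.81)
V = 91924 / 23769.63
V = 3.867288 m^3
Dn = V^(1/3) = 3.867288^(1/3)
Dn = 1.5696 m

1.5696


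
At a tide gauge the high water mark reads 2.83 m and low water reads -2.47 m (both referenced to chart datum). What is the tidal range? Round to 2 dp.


Tidal range = High water - Low water
Tidal range = 2.83 - (-2.47)
Tidal range = 5.30 m

5.30


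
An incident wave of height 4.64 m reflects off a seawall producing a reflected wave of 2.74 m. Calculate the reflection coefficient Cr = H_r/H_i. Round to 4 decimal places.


Cr = H_r / H_i
Cr = 2.74 / 4.64
Cr = 0.5905

0.5905


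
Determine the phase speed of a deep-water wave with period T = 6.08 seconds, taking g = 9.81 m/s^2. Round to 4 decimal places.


We use the deep-water celerity formula:
C = g * T / (2 * pi)
C = 9.81 * 6.08 / (2 * 3.14159...)
C = 59.644800 / 6.283185
C = 9.4928 m/s

9.4928
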